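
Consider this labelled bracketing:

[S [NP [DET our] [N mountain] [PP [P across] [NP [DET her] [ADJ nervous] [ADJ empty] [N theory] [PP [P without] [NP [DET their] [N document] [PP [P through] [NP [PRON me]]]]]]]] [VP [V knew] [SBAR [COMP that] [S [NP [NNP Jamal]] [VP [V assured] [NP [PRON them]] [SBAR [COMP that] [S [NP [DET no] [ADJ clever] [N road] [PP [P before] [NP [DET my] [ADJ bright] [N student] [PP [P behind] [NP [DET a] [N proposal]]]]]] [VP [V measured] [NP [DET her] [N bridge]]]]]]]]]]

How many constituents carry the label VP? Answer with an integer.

3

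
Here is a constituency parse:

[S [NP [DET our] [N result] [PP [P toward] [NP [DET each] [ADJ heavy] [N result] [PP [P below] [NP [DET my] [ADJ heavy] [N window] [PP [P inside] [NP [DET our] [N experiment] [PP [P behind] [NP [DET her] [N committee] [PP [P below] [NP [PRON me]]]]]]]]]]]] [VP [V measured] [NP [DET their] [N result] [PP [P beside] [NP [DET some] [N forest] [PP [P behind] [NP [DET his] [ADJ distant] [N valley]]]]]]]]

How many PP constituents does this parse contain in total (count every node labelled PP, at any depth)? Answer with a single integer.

The PP constituents are: [PP toward each heavy result below my heavy window inside our experiment behind her committee below me]; [PP below my heavy window inside our experiment behind her committee below me]; [PP inside our experiment behind her committee below me]; [PP behind her committee below me]; [PP below me]; [PP beside some forest behind his distant valley] …. Total: 7.

7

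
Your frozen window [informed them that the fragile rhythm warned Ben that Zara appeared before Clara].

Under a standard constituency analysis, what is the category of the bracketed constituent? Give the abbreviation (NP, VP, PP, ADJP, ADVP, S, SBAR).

VP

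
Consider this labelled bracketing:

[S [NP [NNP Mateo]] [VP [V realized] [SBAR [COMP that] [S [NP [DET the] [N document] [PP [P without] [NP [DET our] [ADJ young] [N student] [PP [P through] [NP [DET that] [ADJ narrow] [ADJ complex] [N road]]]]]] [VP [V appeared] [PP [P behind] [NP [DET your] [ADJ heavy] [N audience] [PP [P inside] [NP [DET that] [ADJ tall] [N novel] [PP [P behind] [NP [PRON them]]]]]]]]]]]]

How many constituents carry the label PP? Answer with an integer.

Scanning left to right, an opening `[PP` appears at word positions 6, 10, 16, 20, 24 — 5 in total.

5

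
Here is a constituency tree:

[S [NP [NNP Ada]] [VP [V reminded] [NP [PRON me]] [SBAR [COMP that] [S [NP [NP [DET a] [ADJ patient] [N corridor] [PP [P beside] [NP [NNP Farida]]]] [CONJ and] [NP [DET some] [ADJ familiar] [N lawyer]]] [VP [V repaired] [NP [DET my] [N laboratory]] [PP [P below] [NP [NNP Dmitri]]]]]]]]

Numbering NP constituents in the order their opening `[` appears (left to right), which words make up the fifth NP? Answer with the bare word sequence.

In left-to-right order the NP constituents are "Ada"; "me"; "a patient corridor beside Farida and some familiar lawyer"; "a patient corridor beside Farida"; "Farida"; "some familiar lawyer"; "my laboratory"; "Dmitri". Number 5 is "Farida".

Farida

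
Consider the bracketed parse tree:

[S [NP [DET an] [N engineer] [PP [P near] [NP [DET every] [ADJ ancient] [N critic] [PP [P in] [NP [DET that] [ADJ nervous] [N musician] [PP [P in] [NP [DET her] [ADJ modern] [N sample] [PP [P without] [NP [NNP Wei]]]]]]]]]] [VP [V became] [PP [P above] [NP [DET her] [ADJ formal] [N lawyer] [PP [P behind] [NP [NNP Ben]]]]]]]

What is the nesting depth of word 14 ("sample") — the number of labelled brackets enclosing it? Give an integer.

The word sits inside N, which is inside NP, inside PP, inside NP, inside PP, inside NP, inside PP, inside NP, inside S — 9 brackets in all.

9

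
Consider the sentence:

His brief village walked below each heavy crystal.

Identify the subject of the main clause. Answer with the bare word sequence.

The subject of the main clause is the NP immediately before the verb "walked": "his brief village".

his brief village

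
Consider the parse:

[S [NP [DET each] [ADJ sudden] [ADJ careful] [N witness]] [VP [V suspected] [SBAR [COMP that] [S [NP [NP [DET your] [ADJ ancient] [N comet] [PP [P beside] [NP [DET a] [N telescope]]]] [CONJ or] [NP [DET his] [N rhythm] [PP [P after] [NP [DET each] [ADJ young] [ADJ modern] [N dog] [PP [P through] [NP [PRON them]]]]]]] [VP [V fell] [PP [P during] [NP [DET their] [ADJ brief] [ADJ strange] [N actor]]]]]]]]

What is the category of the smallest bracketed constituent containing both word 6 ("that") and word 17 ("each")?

The smallest bracket enclosing both words is [SBAR that your ancient comet beside a telescope or his rhythm after each young modern dog through them fell during their brief strange actor], so the label is SBAR.

SBAR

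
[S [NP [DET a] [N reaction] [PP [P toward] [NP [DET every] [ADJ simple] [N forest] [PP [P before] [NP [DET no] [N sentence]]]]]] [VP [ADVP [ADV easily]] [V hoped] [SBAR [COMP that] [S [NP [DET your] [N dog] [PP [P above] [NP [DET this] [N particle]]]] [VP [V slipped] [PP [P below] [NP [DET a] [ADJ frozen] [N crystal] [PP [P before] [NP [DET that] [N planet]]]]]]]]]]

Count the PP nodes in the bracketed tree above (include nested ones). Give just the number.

5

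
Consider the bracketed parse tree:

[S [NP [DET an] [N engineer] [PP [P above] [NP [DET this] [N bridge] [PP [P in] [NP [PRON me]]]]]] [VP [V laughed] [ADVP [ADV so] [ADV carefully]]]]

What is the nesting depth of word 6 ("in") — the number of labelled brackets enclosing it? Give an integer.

Path from the root down to the word: S → NP → PP → NP → PP → P. That is 6 enclosing brackets.

6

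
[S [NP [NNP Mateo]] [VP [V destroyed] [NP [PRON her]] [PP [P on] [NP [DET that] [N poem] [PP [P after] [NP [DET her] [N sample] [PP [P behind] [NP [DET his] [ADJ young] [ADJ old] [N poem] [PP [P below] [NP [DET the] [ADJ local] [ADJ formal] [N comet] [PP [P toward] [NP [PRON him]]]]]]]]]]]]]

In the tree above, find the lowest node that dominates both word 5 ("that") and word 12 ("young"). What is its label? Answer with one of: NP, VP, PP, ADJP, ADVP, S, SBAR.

NP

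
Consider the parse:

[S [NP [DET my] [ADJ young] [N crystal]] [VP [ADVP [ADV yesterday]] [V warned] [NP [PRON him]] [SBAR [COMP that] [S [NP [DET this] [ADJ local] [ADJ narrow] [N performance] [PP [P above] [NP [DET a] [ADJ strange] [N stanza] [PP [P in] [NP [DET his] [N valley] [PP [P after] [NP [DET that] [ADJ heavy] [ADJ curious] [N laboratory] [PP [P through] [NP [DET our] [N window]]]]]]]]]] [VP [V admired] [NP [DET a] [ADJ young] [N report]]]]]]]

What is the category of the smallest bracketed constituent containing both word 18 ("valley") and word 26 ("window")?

Both words fall inside [NP his valley after that heavy curious laboratory through our window] (words 17–26), and no smaller constituent contains them both. Label: NP.

NP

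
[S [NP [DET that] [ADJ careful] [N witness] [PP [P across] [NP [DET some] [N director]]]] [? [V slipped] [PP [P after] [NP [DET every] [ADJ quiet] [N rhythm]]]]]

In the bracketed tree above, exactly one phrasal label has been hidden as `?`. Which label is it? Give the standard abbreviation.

VP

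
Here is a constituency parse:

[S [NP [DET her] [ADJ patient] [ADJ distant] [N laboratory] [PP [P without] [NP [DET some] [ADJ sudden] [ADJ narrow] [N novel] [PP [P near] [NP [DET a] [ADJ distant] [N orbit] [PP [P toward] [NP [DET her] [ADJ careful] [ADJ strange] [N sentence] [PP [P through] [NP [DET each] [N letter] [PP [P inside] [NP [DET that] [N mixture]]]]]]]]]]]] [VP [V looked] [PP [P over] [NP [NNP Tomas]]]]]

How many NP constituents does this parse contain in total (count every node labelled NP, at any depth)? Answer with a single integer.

7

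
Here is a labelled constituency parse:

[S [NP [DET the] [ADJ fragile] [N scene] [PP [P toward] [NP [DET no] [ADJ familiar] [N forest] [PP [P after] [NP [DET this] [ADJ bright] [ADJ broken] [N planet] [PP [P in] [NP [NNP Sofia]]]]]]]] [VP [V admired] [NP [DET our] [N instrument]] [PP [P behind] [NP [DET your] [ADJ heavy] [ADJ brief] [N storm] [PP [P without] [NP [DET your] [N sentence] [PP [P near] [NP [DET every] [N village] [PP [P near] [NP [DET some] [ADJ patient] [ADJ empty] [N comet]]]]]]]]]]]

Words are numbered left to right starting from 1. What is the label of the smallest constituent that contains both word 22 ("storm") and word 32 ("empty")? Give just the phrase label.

NP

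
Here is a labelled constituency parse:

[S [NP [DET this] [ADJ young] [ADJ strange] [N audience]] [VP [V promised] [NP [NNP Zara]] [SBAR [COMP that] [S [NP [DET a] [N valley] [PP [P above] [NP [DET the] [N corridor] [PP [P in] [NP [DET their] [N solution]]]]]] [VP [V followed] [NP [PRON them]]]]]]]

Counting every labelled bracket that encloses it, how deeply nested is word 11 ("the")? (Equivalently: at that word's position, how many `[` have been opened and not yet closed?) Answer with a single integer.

8

The word sits inside DET, which is inside NP, inside PP, inside NP, inside S, inside SBAR, inside VP, inside S — 8 brackets in all.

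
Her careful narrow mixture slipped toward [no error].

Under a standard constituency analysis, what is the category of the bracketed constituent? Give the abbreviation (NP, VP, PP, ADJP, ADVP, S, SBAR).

The span is built around the noun "error" — a noun phrase (NP).

NP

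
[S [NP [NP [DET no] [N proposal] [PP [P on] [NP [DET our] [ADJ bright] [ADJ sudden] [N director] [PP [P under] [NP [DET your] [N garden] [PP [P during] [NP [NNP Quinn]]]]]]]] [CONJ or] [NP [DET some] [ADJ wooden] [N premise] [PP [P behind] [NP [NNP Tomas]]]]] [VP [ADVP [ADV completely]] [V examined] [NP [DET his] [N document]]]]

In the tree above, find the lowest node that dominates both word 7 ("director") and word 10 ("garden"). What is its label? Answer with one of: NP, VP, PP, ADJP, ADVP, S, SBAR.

NP

The smallest bracket enclosing both words is [NP our bright sudden director under your garden during Quinn], so the label is NP.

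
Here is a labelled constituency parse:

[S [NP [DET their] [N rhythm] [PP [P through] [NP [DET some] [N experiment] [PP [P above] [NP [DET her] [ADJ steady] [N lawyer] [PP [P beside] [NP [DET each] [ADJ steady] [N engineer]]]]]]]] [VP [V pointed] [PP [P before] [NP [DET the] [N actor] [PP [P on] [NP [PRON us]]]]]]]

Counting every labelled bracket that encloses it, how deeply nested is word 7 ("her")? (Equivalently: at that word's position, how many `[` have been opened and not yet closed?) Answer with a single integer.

The word sits inside DET, which is inside NP, inside PP, inside NP, inside PP, inside NP, inside S — 7 brackets in all.

7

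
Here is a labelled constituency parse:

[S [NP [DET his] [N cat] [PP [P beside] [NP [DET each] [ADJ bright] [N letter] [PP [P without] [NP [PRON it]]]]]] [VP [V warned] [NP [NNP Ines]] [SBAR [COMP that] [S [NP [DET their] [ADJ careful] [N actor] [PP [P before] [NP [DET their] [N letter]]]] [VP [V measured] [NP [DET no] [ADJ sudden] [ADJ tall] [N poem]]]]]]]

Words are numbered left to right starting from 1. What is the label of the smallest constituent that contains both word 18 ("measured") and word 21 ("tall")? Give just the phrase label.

The smallest bracket enclosing both words is [VP measured no sudden tall poem], so the label is VP.

VP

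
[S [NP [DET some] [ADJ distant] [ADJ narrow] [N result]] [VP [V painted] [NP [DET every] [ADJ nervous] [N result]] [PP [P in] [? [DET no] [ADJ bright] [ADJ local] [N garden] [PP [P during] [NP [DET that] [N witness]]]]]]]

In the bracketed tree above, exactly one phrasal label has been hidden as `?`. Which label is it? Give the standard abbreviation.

A constituent whose immediate children are DET 'no', ADJ 'bright', ADJ 'local', N 'garden', PP is a noun phrase: NP.

NP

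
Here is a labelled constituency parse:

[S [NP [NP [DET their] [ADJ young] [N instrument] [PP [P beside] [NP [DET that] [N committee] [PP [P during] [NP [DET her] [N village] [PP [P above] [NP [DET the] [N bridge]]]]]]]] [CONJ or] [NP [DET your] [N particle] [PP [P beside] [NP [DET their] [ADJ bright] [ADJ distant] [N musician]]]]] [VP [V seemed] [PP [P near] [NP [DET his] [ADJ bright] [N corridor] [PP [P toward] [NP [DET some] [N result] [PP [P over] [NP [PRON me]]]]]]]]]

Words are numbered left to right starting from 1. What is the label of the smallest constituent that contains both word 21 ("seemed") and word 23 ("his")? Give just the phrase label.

VP

Both words fall inside [VP seemed near his bright corridor toward some result over me] (words 21–30), and no smaller constituent contains them both. Label: VP.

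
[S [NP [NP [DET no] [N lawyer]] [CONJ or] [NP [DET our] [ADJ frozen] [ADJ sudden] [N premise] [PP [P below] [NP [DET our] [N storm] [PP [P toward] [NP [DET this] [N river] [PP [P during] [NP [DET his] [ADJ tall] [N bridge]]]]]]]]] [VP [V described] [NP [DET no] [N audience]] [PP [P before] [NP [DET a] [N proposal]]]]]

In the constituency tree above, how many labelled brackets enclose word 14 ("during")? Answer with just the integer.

9

Path from the root down to the word: S → NP → NP → PP → NP → PP → NP → PP → P. That is 9 enclosing brackets.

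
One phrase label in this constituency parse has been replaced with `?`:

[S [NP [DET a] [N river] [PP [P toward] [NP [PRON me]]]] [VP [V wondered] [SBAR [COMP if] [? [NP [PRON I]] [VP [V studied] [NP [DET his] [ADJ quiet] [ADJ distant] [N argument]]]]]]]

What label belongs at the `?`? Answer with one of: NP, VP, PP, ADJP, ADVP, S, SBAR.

S

The `?` node immediately contains: NP, VP. That is the internal structure of a clause, so the label is S.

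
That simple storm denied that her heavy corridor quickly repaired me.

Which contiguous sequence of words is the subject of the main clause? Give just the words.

that simple storm

The subject of the main clause is the NP immediately before the verb "denied": "that simple storm".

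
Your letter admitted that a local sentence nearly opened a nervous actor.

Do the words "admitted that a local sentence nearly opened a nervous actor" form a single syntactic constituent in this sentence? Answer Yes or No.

Yes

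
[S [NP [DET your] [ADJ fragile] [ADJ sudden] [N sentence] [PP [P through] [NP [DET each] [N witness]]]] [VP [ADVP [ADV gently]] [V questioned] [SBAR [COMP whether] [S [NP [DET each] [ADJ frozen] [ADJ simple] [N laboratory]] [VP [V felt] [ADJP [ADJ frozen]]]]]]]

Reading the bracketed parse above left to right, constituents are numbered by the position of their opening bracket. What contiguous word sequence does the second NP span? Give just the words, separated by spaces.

Opening `[NP` markers occur at word positions 1, 6, 11; the second of these opens the constituent [NP each witness].

each witness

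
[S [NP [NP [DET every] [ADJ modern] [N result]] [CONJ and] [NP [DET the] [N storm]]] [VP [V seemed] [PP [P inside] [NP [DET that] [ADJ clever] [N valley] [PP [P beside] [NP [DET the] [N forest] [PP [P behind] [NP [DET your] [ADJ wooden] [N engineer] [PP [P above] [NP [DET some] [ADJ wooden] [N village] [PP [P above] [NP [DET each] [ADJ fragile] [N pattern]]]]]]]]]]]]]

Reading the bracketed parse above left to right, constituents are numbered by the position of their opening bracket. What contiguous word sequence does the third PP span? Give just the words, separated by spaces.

In left-to-right order the PP constituents are "inside that clever valley beside the forest behind your wooden engineer above some wooden village above each fragile pattern"; "beside the forest behind your wooden engineer above some wooden village above each fragile pattern"; "behind your wooden engineer above some wooden village above each fragile pattern"; "above some wooden village above each fragile pattern"; "above each fragile pattern". Number 3 is "behind your wooden engineer above some wooden village above each fragile pattern".

behind your wooden engineer above some wooden village above each fragile pattern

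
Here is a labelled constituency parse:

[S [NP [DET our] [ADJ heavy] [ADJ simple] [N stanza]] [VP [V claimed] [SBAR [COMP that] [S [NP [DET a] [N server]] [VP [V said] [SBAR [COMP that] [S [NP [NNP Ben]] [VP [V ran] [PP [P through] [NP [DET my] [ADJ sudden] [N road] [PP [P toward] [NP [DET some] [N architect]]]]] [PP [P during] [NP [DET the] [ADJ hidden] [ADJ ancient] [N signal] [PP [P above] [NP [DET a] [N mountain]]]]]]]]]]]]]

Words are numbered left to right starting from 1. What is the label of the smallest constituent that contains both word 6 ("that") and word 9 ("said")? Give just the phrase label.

The smallest bracket enclosing both words is [SBAR that a server said that Ben ran through my sudden road toward some architect during the hidden ancient signal above a mountain], so the label is SBAR.

SBAR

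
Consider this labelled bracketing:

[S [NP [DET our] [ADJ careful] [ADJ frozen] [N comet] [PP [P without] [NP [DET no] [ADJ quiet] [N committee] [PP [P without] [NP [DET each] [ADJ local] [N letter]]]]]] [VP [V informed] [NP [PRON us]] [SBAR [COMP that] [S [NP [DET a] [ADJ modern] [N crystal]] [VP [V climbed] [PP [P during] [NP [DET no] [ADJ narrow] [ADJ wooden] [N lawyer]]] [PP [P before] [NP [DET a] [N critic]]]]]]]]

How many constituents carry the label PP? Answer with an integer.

Scanning left to right, an opening `[PP` appears at word positions 5, 9, 20, 25 — 4 in total.

4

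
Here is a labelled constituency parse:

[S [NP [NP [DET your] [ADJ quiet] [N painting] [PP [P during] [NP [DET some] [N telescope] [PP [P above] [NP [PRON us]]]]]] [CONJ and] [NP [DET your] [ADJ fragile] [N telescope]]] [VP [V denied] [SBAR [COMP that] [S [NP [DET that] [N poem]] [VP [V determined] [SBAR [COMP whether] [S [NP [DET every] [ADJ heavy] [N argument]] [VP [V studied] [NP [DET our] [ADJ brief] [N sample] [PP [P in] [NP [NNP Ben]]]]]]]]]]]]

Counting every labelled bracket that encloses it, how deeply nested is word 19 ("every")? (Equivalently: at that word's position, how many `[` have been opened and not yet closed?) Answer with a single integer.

9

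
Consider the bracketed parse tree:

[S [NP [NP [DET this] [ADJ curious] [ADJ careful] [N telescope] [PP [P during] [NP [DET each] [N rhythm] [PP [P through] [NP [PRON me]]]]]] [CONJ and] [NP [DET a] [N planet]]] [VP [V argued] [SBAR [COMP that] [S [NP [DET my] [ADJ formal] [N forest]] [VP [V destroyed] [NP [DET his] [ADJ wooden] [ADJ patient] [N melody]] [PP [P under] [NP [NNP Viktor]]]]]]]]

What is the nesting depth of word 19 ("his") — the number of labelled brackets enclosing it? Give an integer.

7

The word sits inside DET, which is inside NP, inside VP, inside S, inside SBAR, inside VP, inside S — 7 brackets in all.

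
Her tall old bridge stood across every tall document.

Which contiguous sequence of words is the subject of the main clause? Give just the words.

her tall old bridge

The subject of the main clause is the NP immediately before the verb "stood": "her tall old bridge".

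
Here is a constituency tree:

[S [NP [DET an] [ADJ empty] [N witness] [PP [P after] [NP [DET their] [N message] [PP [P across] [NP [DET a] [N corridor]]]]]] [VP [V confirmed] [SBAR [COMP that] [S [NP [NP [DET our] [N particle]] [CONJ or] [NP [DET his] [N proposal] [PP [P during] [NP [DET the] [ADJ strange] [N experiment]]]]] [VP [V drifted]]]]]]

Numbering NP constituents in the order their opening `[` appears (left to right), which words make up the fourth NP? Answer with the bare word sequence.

The NP opening brackets appear, in order, over: "an empty witness after their message across a corridor"; "their message across a corridor"; "a corridor"; "our particle or his proposal during the strange experiment"; "our particle"; "his proposal during the strange experiment"; "the strange experiment". The fourth one spans "our particle or his proposal during the strange experiment".

our particle or his proposal during the strange experiment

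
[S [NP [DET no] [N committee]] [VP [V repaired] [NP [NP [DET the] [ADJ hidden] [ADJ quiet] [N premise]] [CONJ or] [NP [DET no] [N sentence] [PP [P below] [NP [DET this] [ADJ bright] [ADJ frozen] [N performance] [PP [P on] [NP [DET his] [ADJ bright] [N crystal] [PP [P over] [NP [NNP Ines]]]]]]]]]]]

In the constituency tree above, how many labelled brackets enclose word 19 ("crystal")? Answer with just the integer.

9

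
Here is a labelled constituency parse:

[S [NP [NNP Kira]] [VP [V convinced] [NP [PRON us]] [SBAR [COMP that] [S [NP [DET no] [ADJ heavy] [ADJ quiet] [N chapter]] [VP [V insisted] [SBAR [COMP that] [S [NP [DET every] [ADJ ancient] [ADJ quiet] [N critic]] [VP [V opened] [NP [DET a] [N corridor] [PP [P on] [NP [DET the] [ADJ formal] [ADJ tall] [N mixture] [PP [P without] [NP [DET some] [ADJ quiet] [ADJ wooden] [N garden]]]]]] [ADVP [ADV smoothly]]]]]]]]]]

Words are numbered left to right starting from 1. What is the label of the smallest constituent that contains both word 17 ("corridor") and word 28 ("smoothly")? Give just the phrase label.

VP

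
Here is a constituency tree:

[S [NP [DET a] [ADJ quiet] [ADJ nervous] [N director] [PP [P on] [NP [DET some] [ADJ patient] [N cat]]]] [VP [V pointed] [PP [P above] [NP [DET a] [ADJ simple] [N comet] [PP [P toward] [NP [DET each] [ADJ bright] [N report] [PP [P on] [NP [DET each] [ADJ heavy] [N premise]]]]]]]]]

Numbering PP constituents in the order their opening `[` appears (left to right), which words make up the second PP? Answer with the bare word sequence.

above a simple comet toward each bright report on each heavy premise

The PP opening brackets appear, in order, over: "on some patient cat"; "above a simple comet toward each bright report on each heavy premise"; "toward each bright report on each heavy premise"; "on each heavy premise". The second one spans "above a simple comet toward each bright report on each heavy premise".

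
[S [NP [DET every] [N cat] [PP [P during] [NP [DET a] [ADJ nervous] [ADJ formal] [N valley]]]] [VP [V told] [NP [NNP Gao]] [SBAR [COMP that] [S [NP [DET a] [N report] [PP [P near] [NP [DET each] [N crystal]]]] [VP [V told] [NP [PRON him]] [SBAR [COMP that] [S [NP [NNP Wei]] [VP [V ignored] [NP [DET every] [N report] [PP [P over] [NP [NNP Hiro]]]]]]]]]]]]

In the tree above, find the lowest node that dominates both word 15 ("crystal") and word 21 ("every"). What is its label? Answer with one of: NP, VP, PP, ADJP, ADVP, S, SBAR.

S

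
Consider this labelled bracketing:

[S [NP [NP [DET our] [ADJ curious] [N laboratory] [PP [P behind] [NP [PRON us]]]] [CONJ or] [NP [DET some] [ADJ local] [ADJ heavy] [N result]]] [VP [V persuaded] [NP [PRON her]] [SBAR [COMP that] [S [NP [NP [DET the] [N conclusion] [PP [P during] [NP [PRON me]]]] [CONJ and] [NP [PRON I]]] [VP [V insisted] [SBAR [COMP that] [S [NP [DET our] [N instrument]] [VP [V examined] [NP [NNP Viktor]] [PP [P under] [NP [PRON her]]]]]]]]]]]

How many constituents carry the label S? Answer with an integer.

3

The S constituents are: [S our curious laboratory behind us or some local heavy result persuaded her that the conclusion during me and I insisted that our instrument examined Viktor under her]; [S the conclusion during me and I insisted that our instrument examined Viktor under her]; [S our instrument examined Viktor under her]. Total: 3.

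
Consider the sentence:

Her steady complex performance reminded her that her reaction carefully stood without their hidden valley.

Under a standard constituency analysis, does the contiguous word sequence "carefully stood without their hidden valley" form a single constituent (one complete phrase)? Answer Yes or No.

Yes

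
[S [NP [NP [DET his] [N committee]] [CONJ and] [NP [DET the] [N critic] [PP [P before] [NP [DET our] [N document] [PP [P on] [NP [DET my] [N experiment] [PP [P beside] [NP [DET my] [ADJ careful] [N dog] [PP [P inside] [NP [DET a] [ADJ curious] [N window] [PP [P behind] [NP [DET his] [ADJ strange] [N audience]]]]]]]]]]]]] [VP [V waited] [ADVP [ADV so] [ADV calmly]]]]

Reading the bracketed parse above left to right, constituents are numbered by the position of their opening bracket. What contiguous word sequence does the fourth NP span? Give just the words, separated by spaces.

The NP opening brackets appear, in order, over: "his committee and the critic before our document on my experiment beside my careful dog inside a curious window behind his strange audience"; "his committee"; "the critic before our document on my experiment beside my careful dog inside a curious window behind his strange audience"; "our document on my experiment beside my careful dog inside a curious window behind his strange audience"; "my experiment beside my careful dog inside a curious window behind his strange audience"; "my careful dog inside a curious window behind his strange audience"; "a curious window behind his strange audience"; "his strange audience". The fourth one spans "our document on my experiment beside my careful dog inside a curious window behind his strange audience".

our document on my experiment beside my careful dog inside a curious window behind his strange audience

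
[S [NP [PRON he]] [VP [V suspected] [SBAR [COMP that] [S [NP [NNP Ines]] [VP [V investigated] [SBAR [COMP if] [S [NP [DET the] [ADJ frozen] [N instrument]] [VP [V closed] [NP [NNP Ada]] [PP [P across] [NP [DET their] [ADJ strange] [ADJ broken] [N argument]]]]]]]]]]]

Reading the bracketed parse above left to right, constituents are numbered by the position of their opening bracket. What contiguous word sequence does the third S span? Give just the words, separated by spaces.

the frozen instrument closed Ada across their strange broken argument

In left-to-right order the S constituents are "he suspected that Ines investigated if the frozen instrument closed Ada across their strange broken argument"; "Ines investigated if the frozen instrument closed Ada across their strange broken argument"; "the frozen instrument closed Ada across their strange broken argument". Number 3 is "the frozen instrument closed Ada across their strange broken argument".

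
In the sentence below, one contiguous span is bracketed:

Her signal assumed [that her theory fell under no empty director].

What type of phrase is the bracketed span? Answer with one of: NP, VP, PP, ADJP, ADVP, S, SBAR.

SBAR

The span is built around the complementizer "that" — a subordinate clause (SBAR).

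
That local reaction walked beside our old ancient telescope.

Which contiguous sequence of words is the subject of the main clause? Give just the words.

that local reaction

In the main clause the verb is "walked"; the NP preceding it, "that local reaction", is the subject.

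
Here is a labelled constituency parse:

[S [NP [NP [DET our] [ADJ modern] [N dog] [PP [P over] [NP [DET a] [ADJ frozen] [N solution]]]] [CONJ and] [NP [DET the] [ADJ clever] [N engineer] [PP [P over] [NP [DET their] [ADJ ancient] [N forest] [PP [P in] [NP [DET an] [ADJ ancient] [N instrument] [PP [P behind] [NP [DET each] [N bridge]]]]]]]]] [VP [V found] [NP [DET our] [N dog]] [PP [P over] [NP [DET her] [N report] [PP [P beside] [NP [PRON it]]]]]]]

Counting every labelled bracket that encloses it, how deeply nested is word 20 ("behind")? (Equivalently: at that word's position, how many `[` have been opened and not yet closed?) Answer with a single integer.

The word sits inside P, which is inside PP, inside NP, inside PP, inside NP, inside PP, inside NP, inside NP, inside S — 9 brackets in all.

9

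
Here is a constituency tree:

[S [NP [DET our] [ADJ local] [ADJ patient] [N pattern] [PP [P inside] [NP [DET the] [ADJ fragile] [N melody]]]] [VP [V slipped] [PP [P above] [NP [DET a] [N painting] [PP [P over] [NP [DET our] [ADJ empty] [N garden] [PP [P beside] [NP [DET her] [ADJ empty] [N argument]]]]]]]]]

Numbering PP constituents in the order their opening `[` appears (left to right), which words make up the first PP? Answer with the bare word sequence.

inside the fragile melody

In left-to-right order the PP constituents are "inside the fragile melody"; "above a painting over our empty garden beside her empty argument"; "over our empty garden beside her empty argument"; "beside her empty argument". Number 1 is "inside the fragile melody".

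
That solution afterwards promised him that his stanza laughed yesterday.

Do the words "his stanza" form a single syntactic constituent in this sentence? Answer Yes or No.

Yes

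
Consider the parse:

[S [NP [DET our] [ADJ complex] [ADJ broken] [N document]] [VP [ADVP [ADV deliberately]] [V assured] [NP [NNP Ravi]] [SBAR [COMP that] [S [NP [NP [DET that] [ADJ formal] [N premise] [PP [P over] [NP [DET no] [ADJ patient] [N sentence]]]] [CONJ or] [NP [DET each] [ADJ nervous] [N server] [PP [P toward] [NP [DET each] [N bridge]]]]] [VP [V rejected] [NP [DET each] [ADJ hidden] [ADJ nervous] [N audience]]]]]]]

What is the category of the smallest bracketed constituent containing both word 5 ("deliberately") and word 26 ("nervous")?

VP

Both words fall inside [VP deliberately assured Ravi that that formal premise over no patient sentence or each nervous server toward each bridge rejected each hidden nervous audience] (words 5–27), and no smaller constituent contains them both. Label: VP.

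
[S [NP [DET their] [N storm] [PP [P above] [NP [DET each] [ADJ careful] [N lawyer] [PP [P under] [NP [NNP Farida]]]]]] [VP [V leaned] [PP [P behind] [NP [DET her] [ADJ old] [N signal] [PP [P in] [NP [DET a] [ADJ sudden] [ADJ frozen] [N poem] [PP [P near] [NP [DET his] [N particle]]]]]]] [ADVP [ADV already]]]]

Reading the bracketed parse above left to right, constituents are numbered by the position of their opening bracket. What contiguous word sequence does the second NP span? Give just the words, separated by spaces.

each careful lawyer under Farida

Opening `[NP` markers occur at word positions 1, 4, 8, 11, 15, 20; the second of these opens the constituent [NP each careful lawyer under Farida].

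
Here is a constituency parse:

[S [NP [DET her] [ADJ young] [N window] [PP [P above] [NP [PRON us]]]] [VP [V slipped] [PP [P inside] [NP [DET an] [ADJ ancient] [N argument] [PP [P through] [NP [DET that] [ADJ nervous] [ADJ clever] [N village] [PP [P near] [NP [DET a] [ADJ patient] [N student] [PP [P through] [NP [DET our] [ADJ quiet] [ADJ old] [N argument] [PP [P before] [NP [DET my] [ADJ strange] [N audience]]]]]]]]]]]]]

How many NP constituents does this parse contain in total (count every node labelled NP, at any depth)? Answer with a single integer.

Listing each NP by its span: [NP her young window above us]; [NP us]; [NP an ancient argument through that nervous clever village near a patient student through our quiet old argument before my strange audience]; [NP that nervous clever village near a patient student through our quiet old argument before my strange audience]; [NP a patient student through our quiet old argument before my strange audience]; [NP our quiet old argument before my strange audience] … — that makes 7.

7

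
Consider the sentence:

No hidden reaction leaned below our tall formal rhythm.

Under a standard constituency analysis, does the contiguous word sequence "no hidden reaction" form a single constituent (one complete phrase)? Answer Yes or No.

Yes

The sequence corresponds to a single NP node — the noun phrase "no hidden reaction".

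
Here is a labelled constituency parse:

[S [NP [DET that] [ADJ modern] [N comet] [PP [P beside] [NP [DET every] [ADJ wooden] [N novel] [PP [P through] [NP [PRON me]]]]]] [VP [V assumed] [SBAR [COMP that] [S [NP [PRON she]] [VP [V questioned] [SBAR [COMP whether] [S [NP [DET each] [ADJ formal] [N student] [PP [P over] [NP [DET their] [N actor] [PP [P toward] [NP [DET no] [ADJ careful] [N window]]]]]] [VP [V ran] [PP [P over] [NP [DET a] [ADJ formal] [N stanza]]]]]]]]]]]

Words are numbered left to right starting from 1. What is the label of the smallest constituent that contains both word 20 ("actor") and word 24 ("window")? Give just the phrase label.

Both words fall inside [NP their actor toward no careful window] (words 19–24), and no smaller constituent contains them both. Label: NP.

NP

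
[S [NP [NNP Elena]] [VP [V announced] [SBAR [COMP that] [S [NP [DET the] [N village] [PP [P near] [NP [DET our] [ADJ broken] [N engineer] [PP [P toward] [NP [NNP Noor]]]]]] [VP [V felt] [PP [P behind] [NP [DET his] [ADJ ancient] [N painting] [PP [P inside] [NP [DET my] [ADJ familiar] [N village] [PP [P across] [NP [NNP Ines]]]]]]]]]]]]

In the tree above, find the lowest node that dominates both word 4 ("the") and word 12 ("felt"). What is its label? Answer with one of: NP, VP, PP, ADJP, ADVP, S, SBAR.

S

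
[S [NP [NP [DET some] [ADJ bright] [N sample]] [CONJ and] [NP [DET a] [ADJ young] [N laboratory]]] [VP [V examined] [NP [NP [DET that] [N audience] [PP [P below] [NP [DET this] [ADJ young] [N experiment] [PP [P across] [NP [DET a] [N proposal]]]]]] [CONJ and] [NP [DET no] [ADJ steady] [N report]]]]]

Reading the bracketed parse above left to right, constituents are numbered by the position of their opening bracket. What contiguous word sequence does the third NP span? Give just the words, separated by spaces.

a young laboratory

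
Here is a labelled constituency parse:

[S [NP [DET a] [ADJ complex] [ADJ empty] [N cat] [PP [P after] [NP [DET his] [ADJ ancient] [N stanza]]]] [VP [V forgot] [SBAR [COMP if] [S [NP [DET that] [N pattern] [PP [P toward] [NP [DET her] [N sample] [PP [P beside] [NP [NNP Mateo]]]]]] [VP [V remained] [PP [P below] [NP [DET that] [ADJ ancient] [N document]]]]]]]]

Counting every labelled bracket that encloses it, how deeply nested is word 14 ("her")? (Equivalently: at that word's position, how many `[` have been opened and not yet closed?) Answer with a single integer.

8

The word sits inside DET, which is inside NP, inside PP, inside NP, inside S, inside SBAR, inside VP, inside S — 8 brackets in all.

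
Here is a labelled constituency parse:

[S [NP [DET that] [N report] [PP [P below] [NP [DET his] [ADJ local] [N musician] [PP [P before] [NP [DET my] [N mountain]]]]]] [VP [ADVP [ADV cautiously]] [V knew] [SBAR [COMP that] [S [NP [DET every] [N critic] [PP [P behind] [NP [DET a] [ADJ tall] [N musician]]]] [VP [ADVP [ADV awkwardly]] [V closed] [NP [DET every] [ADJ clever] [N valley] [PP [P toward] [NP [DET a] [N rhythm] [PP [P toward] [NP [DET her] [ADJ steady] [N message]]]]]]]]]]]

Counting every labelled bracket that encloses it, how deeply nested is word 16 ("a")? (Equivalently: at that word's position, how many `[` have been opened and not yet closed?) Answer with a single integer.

8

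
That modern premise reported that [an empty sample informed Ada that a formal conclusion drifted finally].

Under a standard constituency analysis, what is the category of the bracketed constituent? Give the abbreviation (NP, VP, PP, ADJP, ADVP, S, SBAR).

S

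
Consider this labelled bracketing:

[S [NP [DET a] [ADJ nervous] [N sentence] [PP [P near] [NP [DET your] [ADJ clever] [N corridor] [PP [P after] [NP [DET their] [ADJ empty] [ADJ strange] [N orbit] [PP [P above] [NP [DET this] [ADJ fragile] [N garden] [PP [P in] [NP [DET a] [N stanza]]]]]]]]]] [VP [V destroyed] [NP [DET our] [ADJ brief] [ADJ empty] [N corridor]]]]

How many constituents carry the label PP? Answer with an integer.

4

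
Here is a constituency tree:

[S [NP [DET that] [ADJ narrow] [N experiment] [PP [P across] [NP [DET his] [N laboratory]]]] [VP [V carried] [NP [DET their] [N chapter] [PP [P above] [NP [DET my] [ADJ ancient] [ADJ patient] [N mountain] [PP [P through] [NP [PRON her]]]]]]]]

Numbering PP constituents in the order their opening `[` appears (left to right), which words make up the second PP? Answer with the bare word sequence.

The PP opening brackets appear, in order, over: "across his laboratory"; "above my ancient patient mountain through her"; "through her". The second one spans "above my ancient patient mountain through her".

above my ancient patient mountain through her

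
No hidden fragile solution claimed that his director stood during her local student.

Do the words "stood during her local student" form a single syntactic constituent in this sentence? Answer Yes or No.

Yes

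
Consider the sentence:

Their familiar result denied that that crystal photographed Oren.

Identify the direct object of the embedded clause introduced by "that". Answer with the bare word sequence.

Oren

The verb of the embedded clause introduced by "that" is "photographed"; its direct object is the NP "Oren".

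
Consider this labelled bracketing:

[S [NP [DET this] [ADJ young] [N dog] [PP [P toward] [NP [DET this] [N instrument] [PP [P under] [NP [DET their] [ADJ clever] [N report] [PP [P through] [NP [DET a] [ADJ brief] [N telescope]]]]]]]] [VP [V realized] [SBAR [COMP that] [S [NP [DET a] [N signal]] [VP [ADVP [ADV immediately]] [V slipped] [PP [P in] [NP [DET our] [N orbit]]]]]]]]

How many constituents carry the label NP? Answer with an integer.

6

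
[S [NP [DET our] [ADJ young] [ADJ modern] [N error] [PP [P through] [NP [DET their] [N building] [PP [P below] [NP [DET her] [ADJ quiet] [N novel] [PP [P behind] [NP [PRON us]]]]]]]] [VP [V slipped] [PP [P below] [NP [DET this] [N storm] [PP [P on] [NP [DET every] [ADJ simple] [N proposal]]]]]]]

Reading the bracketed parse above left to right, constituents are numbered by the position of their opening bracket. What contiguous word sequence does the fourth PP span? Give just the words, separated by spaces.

below this storm on every simple proposal

Opening `[PP` markers occur at word positions 5, 8, 12, 15, 18; the fourth of these opens the constituent [PP below this storm on every simple proposal].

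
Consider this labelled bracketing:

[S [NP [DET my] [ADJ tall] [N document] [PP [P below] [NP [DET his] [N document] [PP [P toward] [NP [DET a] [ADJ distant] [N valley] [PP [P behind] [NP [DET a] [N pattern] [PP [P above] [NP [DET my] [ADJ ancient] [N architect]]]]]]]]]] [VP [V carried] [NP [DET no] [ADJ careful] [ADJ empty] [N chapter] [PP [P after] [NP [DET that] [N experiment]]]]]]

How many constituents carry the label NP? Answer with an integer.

7

Listing each NP by its span: [NP my tall document below his document toward a distant valley behind a pattern above my ancient architect]; [NP his document toward a distant valley behind a pattern above my ancient architect]; [NP a distant valley behind a pattern above my ancient architect]; [NP a pattern above my ancient architect]; [NP my ancient architect]; [NP no careful empty chapter after that experiment] … — that makes 7.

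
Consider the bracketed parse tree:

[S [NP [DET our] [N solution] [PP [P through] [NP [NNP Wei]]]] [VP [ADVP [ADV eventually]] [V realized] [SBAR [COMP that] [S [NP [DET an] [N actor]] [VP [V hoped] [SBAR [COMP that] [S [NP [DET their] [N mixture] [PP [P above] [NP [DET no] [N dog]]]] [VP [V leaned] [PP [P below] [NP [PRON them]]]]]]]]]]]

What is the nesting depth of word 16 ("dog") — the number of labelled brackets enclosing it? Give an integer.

11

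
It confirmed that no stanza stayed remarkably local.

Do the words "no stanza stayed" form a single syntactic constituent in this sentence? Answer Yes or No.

The sequence begins inside the noun phrase "no stanza" and ends inside the verb phrase "stayed remarkably local"; it crosses a phrase boundary, so no single node in the tree spans exactly those words.

No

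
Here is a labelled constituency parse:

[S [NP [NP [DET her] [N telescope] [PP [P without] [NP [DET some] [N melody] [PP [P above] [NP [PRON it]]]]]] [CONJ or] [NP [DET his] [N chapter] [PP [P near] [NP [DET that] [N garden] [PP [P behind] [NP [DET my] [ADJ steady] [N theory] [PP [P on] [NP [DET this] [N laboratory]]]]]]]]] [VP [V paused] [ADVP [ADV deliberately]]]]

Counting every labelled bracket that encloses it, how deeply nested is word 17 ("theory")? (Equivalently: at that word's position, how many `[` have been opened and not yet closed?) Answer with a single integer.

8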